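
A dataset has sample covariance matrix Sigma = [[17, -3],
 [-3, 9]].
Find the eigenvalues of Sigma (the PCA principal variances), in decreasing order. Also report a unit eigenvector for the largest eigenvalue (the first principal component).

Step 1 — characteristic polynomial of 2×2 Sigma:
  det(Sigma - λI) = λ² - trace · λ + det = 0.
  trace = 17 + 9 = 26, det = 17·9 - (-3)² = 144.
Step 2 — discriminant:
  Δ = trace² - 4·det = 676 - 576 = 100.
Step 3 — eigenvalues:
  λ = (trace ± √Δ)/2 = (26 ± 10)/2,
  λ_1 = 18,  λ_2 = 8.

Step 4 — unit eigenvector for λ_1: solve (Sigma - λ_1 I)v = 0. First row:
  (17 - 18)·v_x + (-3)·v_y = 0, i.e. (-1)·v_x + (-3)·v_y = 0,
  so v ∝ (b, λ_1 - a) = (-3, 1); multiply by -1 so the first entry is positive: u = (3, -1).
  ||u|| = √((3)² + (-1)²) = √(10) ≈ 3.1623,
  v_1 = u/||u|| ≈ (0.9487, -0.3162) (||v_1|| = 1).

λ_1 = 18,  λ_2 = 8;  v_1 ≈ (0.9487, -0.3162)


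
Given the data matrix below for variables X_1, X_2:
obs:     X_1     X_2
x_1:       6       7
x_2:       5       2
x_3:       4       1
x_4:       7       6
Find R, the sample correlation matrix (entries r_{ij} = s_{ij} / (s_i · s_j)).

Step 1 — column means:
  mean(X_1) = (6 + 5 + 4 + 7) / 4 = 22/4 = 5.5
  mean(X_2) = (7 + 2 + 1 + 6) / 4 = 16/4 = 4

Step 2 — sample variances and covariances s[i,j] = (1/(n-1)) · Σ_k (x_{k,i} - mean_i) · (x_{k,j} - mean_j), with n-1 = 3:
  s[X_1,X_1] = ((0.5)·(0.5) + (-0.5)·(-0.5) + (-1.5)·(-1.5) + (1.5)·(1.5)) / 3 = 5/3 = 1.6667
  s[X_1,X_2] = ((0.5)·(3) + (-0.5)·(-2) + (-1.5)·(-3) + (1.5)·(2)) / 3 = 10/3 = 3.3333
  s[X_2,X_2] = ((3)·(3) + (-2)·(-2) + (-3)·(-3) + (2)·(2)) / 3 = 26/3 = 8.6667
  Sample standard deviations s_i = √(s[i,i]):
  s(X_1) = √(1.6667) = 1.291
  s(X_2) = √(8.6667) = 2.9439

Step 3 — r_{ij} = s_{ij} / (s_i · s_j):
  r[X_1,X_1] = 1 (diagonal).
  r[X_1,X_2] = 3.3333 / (1.291 · 2.9439) = 3.3333 / 3.8006 = 0.8771
  r[X_2,X_2] = 1 (diagonal).

R is symmetric with unit diagonal. Assembling:

R = [[1, 0.8771],
 [0.8771, 1]]


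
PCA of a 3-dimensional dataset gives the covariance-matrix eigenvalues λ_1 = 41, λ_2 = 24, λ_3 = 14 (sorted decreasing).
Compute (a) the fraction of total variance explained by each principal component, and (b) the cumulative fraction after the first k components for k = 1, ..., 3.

Step 1 — total variance = trace(Sigma) = Σ λ_i = 41 + 24 + 14 = 79.

Step 2 — fraction explained by component i = λ_i / Σ λ:
  PC1: 41/79 = 0.519
  PC2: 24/79 = 0.3038
  PC3: 14/79 = 0.1772

Step 3 — cumulative fraction after k components = (λ_1 + ... + λ_k) / Σ λ:
  k = 1: 41/79 = 0.519
  k = 2: (41 + 24)/79 = 65/79 = 0.8228
  k = 3: (41 + 24 + 14)/79 = 79/79 = 1

Summary (fraction, with percent):

explained: PC1 0.519 (51.9%), PC2 0.3038 (30.38%), PC3 0.1772 (17.72%);  cumulative: 0.519, 0.8228, 1


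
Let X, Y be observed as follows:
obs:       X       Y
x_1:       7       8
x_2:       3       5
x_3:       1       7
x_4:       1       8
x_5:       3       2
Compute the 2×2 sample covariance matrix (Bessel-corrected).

Step 1 — column means:
  mean(X) = (7 + 3 + 1 + 1 + 3) / 5 = 15/5 = 3
  mean(Y) = (8 + 5 + 7 + 8 + 2) / 5 = 30/5 = 6

Step 2 — sample covariance S[i,j] = (1/(n-1)) · Σ_k (x_{k,i} - mean_i) · (x_{k,j} - mean_j), with n-1 = 4.
  S[X,X] = ((4)·(4) + (0)·(0) + (-2)·(-2) + (-2)·(-2) + (0)·(0)) / 4 = 24/4 = 6
  S[X,Y] = ((4)·(2) + (0)·(-1) + (-2)·(1) + (-2)·(2) + (0)·(-4)) / 4 = 2/4 = 0.5
  S[Y,Y] = ((2)·(2) + (-1)·(-1) + (1)·(1) + (2)·(2) + (-4)·(-4)) / 4 = 26/4 = 6.5

S is symmetric (S[j,i] = S[i,j]). Assembling:

S = [[6, 0.5],
 [0.5, 6.5]]


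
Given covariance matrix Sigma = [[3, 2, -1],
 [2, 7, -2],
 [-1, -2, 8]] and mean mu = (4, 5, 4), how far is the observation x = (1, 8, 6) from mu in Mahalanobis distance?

Step 1 — centre the observation: (x - mu) = (-3, 3, 2).

Step 2 — invert Sigma (cofactor / det for 3×3, or solve directly):
  Sigma^{-1} = [[0.416, -0.112, 0.024],
 [-0.112, 0.184, 0.032],
 [0.024, 0.032, 0.136]].

Step 3 — form the quadratic (x - mu)^T · Sigma^{-1} · (x - mu):
  Sigma^{-1} · (x - mu) = (-1.536, 0.952, 0.296).
  (x - mu)^T · [Sigma^{-1} · (x - mu)] = (-3)·(-1.536) + (3)·(0.952) + (2)·(0.296) = 8.056.

Step 4 — take square root: d = √(8.056) ≈ 2.8383.

d(x, mu) = √(8.056) ≈ 2.8383


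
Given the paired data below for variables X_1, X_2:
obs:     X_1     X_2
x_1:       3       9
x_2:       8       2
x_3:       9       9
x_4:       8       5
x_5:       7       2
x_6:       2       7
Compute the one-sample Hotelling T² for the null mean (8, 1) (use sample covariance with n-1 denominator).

Step 1 — sample mean vector:
  mean(X_1) = (3 + 8 + 9 + 8 + 7 + 2) / 6 = 37/6 = 6.1667
  mean(X_2) = (9 + 2 + 9 + 5 + 2 + 7) / 6 = 34/6 = 5.6667
  x̄ = (6.1667, 5.6667),  deviation x̄ - mu_0 = (6.1667, 5.6667) - (8, 1) = (-1.8333, 4.6667).

Step 2 — sample covariance matrix, S[i,j] = (1/(n-1)) · Σ_k (x_{k,i} - mean_i) · (x_{k,j} - mean_j), divisor n-1 = 5:
  S[X_1,X_1] = ((-3.1667)·(-3.1667) + (1.8333)·(1.8333) + (2.8333)·(2.8333) + (1.8333)·(1.8333) + (0.8333)·(0.8333) + (-4.1667)·(-4.1667)) / 5 = 42.8333/5 = 8.5667
  S[X_1,X_2] = ((-3.1667)·(3.3333) + (1.8333)·(-3.6667) + (2.8333)·(3.3333) + (1.8333)·(-0.6667) + (0.8333)·(-3.6667) + (-4.1667)·(1.3333)) / 5 = -17.6667/5 = -3.5333
  S[X_2,X_2] = ((3.3333)·(3.3333) + (-3.6667)·(-3.6667) + (3.3333)·(3.3333) + (-0.6667)·(-0.6667) + (-3.6667)·(-3.6667) + (1.3333)·(1.3333)) / 5 = 51.3333/5 = 10.2667
  S = [[8.5667, -3.5333],
 [-3.5333, 10.2667]].

Step 3 — invert S. det(S) = 8.5667·10.2667 - (-3.5333)² = 75.4667.
  S^{-1} = (1/det) · [[d, -b], [-b, a]] = [[0.136, 0.0468],
 [0.0468, 0.1135]].

Step 4 — quadratic form (x̄ - mu_0)^T · S^{-1} · (x̄ - mu_0):
  S^{-1} · (x̄ - mu_0) = (-0.0309, 0.4439),
  (x̄ - mu_0)^T · [...] = (-1.8333)·(-0.0309) + (4.6667)·(0.4439) = 2.1282.

Step 5 — scale by n: T² = 6 · 2.1282 = 12.7694.

T² ≈ 12.7694


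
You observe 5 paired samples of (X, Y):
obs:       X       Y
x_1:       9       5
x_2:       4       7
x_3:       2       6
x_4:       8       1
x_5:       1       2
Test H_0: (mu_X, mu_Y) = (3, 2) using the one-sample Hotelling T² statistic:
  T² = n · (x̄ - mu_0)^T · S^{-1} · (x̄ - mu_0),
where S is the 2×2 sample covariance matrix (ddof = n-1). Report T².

Step 1 — sample mean vector:
  mean(X) = (9 + 4 + 2 + 8 + 1) / 5 = 24/5 = 4.8
  mean(Y) = (5 + 7 + 6 + 1 + 2) / 5 = 21/5 = 4.2
  x̄ = (4.8, 4.2),  deviation x̄ - mu_0 = (4.8, 4.2) - (3, 2) = (1.8, 2.2).

Step 2 — sample covariance matrix, S[i,j] = (1/(n-1)) · Σ_k (x_{k,i} - mean_i) · (x_{k,j} - mean_j), divisor n-1 = 4:
  S[X,X] = ((4.2)·(4.2) + (-0.8)·(-0.8) + (-2.8)·(-2.8) + (3.2)·(3.2) + (-3.8)·(-3.8)) / 4 = 50.8/4 = 12.7
  S[X,Y] = ((4.2)·(0.8) + (-0.8)·(2.8) + (-2.8)·(1.8) + (3.2)·(-3.2) + (-3.8)·(-2.2)) / 4 = -5.8/4 = -1.45
  S[Y,Y] = ((0.8)·(0.8) + (2.8)·(2.8) + (1.8)·(1.8) + (-3.2)·(-3.2) + (-2.2)·(-2.2)) / 4 = 26.8/4 = 6.7
  S = [[12.7, -1.45],
 [-1.45, 6.7]].

Step 3 — invert S. det(S) = 12.7·6.7 - (-1.45)² = 82.9875.
  S^{-1} = (1/det) · [[d, -b], [-b, a]] = [[0.0807, 0.0175],
 [0.0175, 0.153]].

Step 4 — quadratic form (x̄ - mu_0)^T · S^{-1} · (x̄ - mu_0):
  S^{-1} · (x̄ - mu_0) = (0.1838, 0.3681),
  (x̄ - mu_0)^T · [...] = (1.8)·(0.1838) + (2.2)·(0.3681) = 1.1407.

Step 5 — scale by n: T² = 5 · 1.1407 = 5.7033.

T² ≈ 5.7033


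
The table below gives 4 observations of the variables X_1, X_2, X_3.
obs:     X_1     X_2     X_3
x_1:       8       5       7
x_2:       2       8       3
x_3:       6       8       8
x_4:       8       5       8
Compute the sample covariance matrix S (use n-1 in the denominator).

Step 1 — column means:
  mean(X_1) = (8 + 2 + 6 + 8) / 4 = 24/4 = 6
  mean(X_2) = (5 + 8 + 8 + 5) / 4 = 26/4 = 6.5
  mean(X_3) = (7 + 3 + 8 + 8) / 4 = 26/4 = 6.5

Step 2 — sample covariance S[i,j] = (1/(n-1)) · Σ_k (x_{k,i} - mean_i) · (x_{k,j} - mean_j), with n-1 = 3.
  S[X_1,X_1] = ((2)·(2) + (-4)·(-4) + (0)·(0) + (2)·(2)) / 3 = 24/3 = 8
  S[X_1,X_2] = ((2)·(-1.5) + (-4)·(1.5) + (0)·(1.5) + (2)·(-1.5)) / 3 = -12/3 = -4
  S[X_1,X_3] = ((2)·(0.5) + (-4)·(-3.5) + (0)·(1.5) + (2)·(1.5)) / 3 = 18/3 = 6
  S[X_2,X_2] = ((-1.5)·(-1.5) + (1.5)·(1.5) + (1.5)·(1.5) + (-1.5)·(-1.5)) / 3 = 9/3 = 3
  S[X_2,X_3] = ((-1.5)·(0.5) + (1.5)·(-3.5) + (1.5)·(1.5) + (-1.5)·(1.5)) / 3 = -6/3 = -2
  S[X_3,X_3] = ((0.5)·(0.5) + (-3.5)·(-3.5) + (1.5)·(1.5) + (1.5)·(1.5)) / 3 = 17/3 = 5.6667

S is symmetric (S[j,i] = S[i,j]). Assembling:

S = [[8, -4, 6],
 [-4, 3, -2],
 [6, -2, 5.6667]]


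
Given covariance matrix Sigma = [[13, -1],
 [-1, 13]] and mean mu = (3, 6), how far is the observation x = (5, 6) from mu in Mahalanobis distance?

Step 1 — centre the observation: (x - mu) = (2, 0).

Step 2 — invert Sigma. det(Sigma) = 13·13 - (-1)² = 168.
  Sigma^{-1} = (1/det) · [[d, -b], [-b, a]] = [[0.0774, 0.006],
 [0.006, 0.0774]].

Step 3 — form the quadratic (x - mu)^T · Sigma^{-1} · (x - mu):
  Sigma^{-1} · (x - mu) = (0.1548, 0.0119).
  (x - mu)^T · [Sigma^{-1} · (x - mu)] = (2)·(0.1548) + (0)·(0.0119) = 0.3095.

Step 4 — take square root: d = √(0.3095) ≈ 0.5563.

d(x, mu) = √(0.3095) ≈ 0.5563


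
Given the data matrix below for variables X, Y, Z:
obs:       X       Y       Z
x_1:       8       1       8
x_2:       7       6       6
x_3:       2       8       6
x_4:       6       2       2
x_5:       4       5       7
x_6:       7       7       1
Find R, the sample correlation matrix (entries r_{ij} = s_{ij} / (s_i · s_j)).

Step 1 — column means:
  mean(X) = (8 + 7 + 2 + 6 + 4 + 7) / 6 = 34/6 = 5.6667
  mean(Y) = (1 + 6 + 8 + 2 + 5 + 7) / 6 = 29/6 = 4.8333
  mean(Z) = (8 + 6 + 6 + 2 + 7 + 1) / 6 = 30/6 = 5

Step 2 — sample variances and covariances s[i,j] = (1/(n-1)) · Σ_k (x_{k,i} - mean_i) · (x_{k,j} - mean_j), with n-1 = 5:
  s[X,X] = ((2.3333)·(2.3333) + (1.3333)·(1.3333) + (-3.6667)·(-3.6667) + (0.3333)·(0.3333) + (-1.6667)·(-1.6667) + (1.3333)·(1.3333)) / 5 = 25.3333/5 = 5.0667
  s[X,Y] = ((2.3333)·(-3.8333) + (1.3333)·(1.1667) + (-3.6667)·(3.1667) + (0.3333)·(-2.8333) + (-1.6667)·(0.1667) + (1.3333)·(2.1667)) / 5 = -17.3333/5 = -3.4667
  s[X,Z] = ((2.3333)·(3) + (1.3333)·(1) + (-3.6667)·(1) + (0.3333)·(-3) + (-1.6667)·(2) + (1.3333)·(-4)) / 5 = -5/5 = -1
  s[Y,Y] = ((-3.8333)·(-3.8333) + (1.1667)·(1.1667) + (3.1667)·(3.1667) + (-2.8333)·(-2.8333) + (0.1667)·(0.1667) + (2.1667)·(2.1667)) / 5 = 38.8333/5 = 7.7667
  s[Y,Z] = ((-3.8333)·(3) + (1.1667)·(1) + (3.1667)·(1) + (-2.8333)·(-3) + (0.1667)·(2) + (2.1667)·(-4)) / 5 = -7/5 = -1.4
  s[Z,Z] = ((3)·(3) + (1)·(1) + (1)·(1) + (-3)·(-3) + (2)·(2) + (-4)·(-4)) / 5 = 40/5 = 8
  Sample standard deviations s_i = √(s[i,i]):
  s(X) = √(5.0667) = 2.2509
  s(Y) = √(7.7667) = 2.7869
  s(Z) = √(8) = 2.8284

Step 3 — r_{ij} = s_{ij} / (s_i · s_j):
  r[X,X] = 1 (diagonal).
  r[X,Y] = -3.4667 / (2.2509 · 2.7869) = -3.4667 / 6.273 = -0.5526
  r[X,Z] = -1 / (2.2509 · 2.8284) = -1 / 6.3666 = -0.1571
  r[Y,Y] = 1 (diagonal).
  r[Y,Z] = -1.4 / (2.7869 · 2.8284) = -1.4 / 7.8825 = -0.1776
  r[Z,Z] = 1 (diagonal).

R is symmetric with unit diagonal. Assembling:

R = [[1, -0.5526, -0.1571],
 [-0.5526, 1, -0.1776],
 [-0.1571, -0.1776, 1]]


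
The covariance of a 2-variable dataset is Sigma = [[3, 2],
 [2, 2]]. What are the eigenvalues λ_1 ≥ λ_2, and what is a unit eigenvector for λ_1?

Step 1 — characteristic polynomial of 2×2 Sigma:
  det(Sigma - λI) = λ² - trace · λ + det = 0.
  trace = 3 + 2 = 5, det = 3·2 - (2)² = 2.
Step 2 — discriminant:
  Δ = trace² - 4·det = 25 - 8 = 17.
Step 3 — eigenvalues:
  λ = (trace ± √Δ)/2 = (5 ± 4.1231)/2,
  λ_1 = 4.5616,  λ_2 = 0.4384.

Step 4 — unit eigenvector for λ_1: solve (Sigma - λ_1 I)v = 0. First row:
  (3 - 4.5616)·v_x + (2)·v_y = 0, i.e. (-1.5616)·v_x + (2)·v_y = 0,
  so v ∝ (b, λ_1 - a) = (2, 1.5616) = u.
  ||u|| = √((2)² + (1.5616)²) = √(6.4384) ≈ 2.5374,
  v_1 = u/||u|| ≈ (0.7882, 0.6154) (||v_1|| = 1).

λ_1 = 4.5616,  λ_2 = 0.4384;  v_1 ≈ (0.7882, 0.6154)


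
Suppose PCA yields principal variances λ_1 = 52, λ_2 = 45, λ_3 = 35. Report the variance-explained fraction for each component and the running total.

Step 1 — total variance = trace(Sigma) = Σ λ_i = 52 + 45 + 35 = 132.

Step 2 — fraction explained by component i = λ_i / Σ λ:
  PC1: 52/132 = 0.3939
  PC2: 45/132 = 0.3409
  PC3: 35/132 = 0.2652

Step 3 — cumulative fraction after k components = (λ_1 + ... + λ_k) / Σ λ:
  k = 1: 52/132 = 0.3939
  k = 2: (52 + 45)/132 = 97/132 = 0.7348
  k = 3: (52 + 45 + 35)/132 = 132/132 = 1

Summary (fraction, with percent):

explained: PC1 0.3939 (39.39%), PC2 0.3409 (34.09%), PC3 0.2652 (26.52%);  cumulative: 0.3939, 0.7348, 1


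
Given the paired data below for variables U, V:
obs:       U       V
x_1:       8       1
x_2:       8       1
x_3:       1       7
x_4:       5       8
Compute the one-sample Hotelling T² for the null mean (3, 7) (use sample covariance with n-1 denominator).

Step 1 — sample mean vector:
  mean(U) = (8 + 8 + 1 + 5) / 4 = 22/4 = 5.5
  mean(V) = (1 + 1 + 7 + 8) / 4 = 17/4 = 4.25
  x̄ = (5.5, 4.25),  deviation x̄ - mu_0 = (5.5, 4.25) - (3, 7) = (2.5, -2.75).

Step 2 — sample covariance matrix, S[i,j] = (1/(n-1)) · Σ_k (x_{k,i} - mean_i) · (x_{k,j} - mean_j), divisor n-1 = 3:
  S[U,U] = ((2.5)·(2.5) + (2.5)·(2.5) + (-4.5)·(-4.5) + (-0.5)·(-0.5)) / 3 = 33/3 = 11
  S[U,V] = ((2.5)·(-3.25) + (2.5)·(-3.25) + (-4.5)·(2.75) + (-0.5)·(3.75)) / 3 = -30.5/3 = -10.1667
  S[V,V] = ((-3.25)·(-3.25) + (-3.25)·(-3.25) + (2.75)·(2.75) + (3.75)·(3.75)) / 3 = 42.75/3 = 14.25
  S = [[11, -10.1667],
 [-10.1667, 14.25]].

Step 3 — invert S. det(S) = 11·14.25 - (-10.1667)² = 53.3889.
  S^{-1} = (1/det) · [[d, -b], [-b, a]] = [[0.2669, 0.1904],
 [0.1904, 0.206]].

Step 4 — quadratic form (x̄ - mu_0)^T · S^{-1} · (x̄ - mu_0):
  S^{-1} · (x̄ - mu_0) = (0.1436, -0.0905),
  (x̄ - mu_0)^T · [...] = (2.5)·(0.1436) + (-2.75)·(-0.0905) = 0.608.

Step 5 — scale by n: T² = 4 · 0.608 = 2.4318.

T² ≈ 2.4318


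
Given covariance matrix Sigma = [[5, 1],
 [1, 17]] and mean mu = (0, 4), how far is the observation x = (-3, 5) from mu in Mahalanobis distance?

Step 1 — centre the observation: (x - mu) = (-3, 1).

Step 2 — invert Sigma. det(Sigma) = 5·17 - (1)² = 84.
  Sigma^{-1} = (1/det) · [[d, -b], [-b, a]] = [[0.2024, -0.0119],
 [-0.0119, 0.0595]].

Step 3 — form the quadratic (x - mu)^T · Sigma^{-1} · (x - mu):
  Sigma^{-1} · (x - mu) = (-0.619, 0.0952).
  (x - mu)^T · [Sigma^{-1} · (x - mu)] = (-3)·(-0.619) + (1)·(0.0952) = 1.9524.

Step 4 — take square root: d = √(1.9524) ≈ 1.3973.

d(x, mu) = √(1.9524) ≈ 1.3973


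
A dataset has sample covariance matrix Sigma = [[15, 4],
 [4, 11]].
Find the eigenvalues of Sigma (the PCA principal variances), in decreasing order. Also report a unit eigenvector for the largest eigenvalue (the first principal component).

Step 1 — characteristic polynomial of 2×2 Sigma:
  det(Sigma - λI) = λ² - trace · λ + det = 0.
  trace = 15 + 11 = 26, det = 15·11 - (4)² = 149.
Step 2 — discriminant:
  Δ = trace² - 4·det = 676 - 596 = 80.
Step 3 — eigenvalues:
  λ = (trace ± √Δ)/2 = (26 ± 8.9443)/2,
  λ_1 = 17.4721,  λ_2 = 8.5279.

Step 4 — unit eigenvector for λ_1: solve (Sigma - λ_1 I)v = 0. First row:
  (15 - 17.4721)·v_x + (4)·v_y = 0, i.e. (-2.4721)·v_x + (4)·v_y = 0,
  so v ∝ (b, λ_1 - a) = (4, 2.4721) = u.
  ||u|| = √((4)² + (2.4721)²) = √(22.1115) ≈ 4.7023,
  v_1 = u/||u|| ≈ (0.8507, 0.5257) (||v_1|| = 1).

λ_1 = 17.4721,  λ_2 = 8.5279;  v_1 ≈ (0.8507, 0.5257)


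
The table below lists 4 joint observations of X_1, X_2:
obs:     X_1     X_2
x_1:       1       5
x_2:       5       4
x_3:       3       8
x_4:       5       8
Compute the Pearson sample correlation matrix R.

Step 1 — column means:
  mean(X_1) = (1 + 5 + 3 + 5) / 4 = 14/4 = 3.5
  mean(X_2) = (5 + 4 + 8 + 8) / 4 = 25/4 = 6.25

Step 2 — sample variances and covariances s[i,j] = (1/(n-1)) · Σ_k (x_{k,i} - mean_i) · (x_{k,j} - mean_j), with n-1 = 3:
  s[X_1,X_1] = ((-2.5)·(-2.5) + (1.5)·(1.5) + (-0.5)·(-0.5) + (1.5)·(1.5)) / 3 = 11/3 = 3.6667
  s[X_1,X_2] = ((-2.5)·(-1.25) + (1.5)·(-2.25) + (-0.5)·(1.75) + (1.5)·(1.75)) / 3 = 1.5/3 = 0.5
  s[X_2,X_2] = ((-1.25)·(-1.25) + (-2.25)·(-2.25) + (1.75)·(1.75) + (1.75)·(1.75)) / 3 = 12.75/3 = 4.25
  Sample standard deviations s_i = √(s[i,i]):
  s(X_1) = √(3.6667) = 1.9149
  s(X_2) = √(4.25) = 2.0616

Step 3 — r_{ij} = s_{ij} / (s_i · s_j):
  r[X_1,X_1] = 1 (diagonal).
  r[X_1,X_2] = 0.5 / (1.9149 · 2.0616) = 0.5 / 3.9476 = 0.1267
  r[X_2,X_2] = 1 (diagonal).

R is symmetric with unit diagonal. Assembling:

R = [[1, 0.1267],
 [0.1267, 1]]


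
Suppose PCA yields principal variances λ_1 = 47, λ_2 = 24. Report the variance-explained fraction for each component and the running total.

Step 1 — total variance = trace(Sigma) = Σ λ_i = 47 + 24 = 71.

Step 2 — fraction explained by component i = λ_i / Σ λ:
  PC1: 47/71 = 0.662
  PC2: 24/71 = 0.338

Step 3 — cumulative fraction after k components = (λ_1 + ... + λ_k) / Σ λ:
  k = 1: 47/71 = 0.662
  k = 2: (47 + 24)/71 = 71/71 = 1

Summary (fraction, with percent):

explained: PC1 0.662 (66.2%), PC2 0.338 (33.8%);  cumulative: 0.662, 1


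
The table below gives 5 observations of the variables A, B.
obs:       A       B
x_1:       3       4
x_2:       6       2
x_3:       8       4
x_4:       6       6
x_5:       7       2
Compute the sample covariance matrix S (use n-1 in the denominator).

Step 1 — column means:
  mean(A) = (3 + 6 + 8 + 6 + 7) / 5 = 30/5 = 6
  mean(B) = (4 + 2 + 4 + 6 + 2) / 5 = 18/5 = 3.6

Step 2 — sample covariance S[i,j] = (1/(n-1)) · Σ_k (x_{k,i} - mean_i) · (x_{k,j} - mean_j), with n-1 = 4.
  S[A,A] = ((-3)·(-3) + (0)·(0) + (2)·(2) + (0)·(0) + (1)·(1)) / 4 = 14/4 = 3.5
  S[A,B] = ((-3)·(0.4) + (0)·(-1.6) + (2)·(0.4) + (0)·(2.4) + (1)·(-1.6)) / 4 = -2/4 = -0.5
  S[B,B] = ((0.4)·(0.4) + (-1.6)·(-1.6) + (0.4)·(0.4) + (2.4)·(2.4) + (-1.6)·(-1.6)) / 4 = 11.2/4 = 2.8

S is symmetric (S[j,i] = S[i,j]). Assembling:

S = [[3.5, -0.5],
 [-0.5, 2.8]]


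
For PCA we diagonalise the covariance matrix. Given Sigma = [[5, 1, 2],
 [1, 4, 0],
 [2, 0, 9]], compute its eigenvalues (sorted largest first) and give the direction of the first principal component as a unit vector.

Step 1 — characteristic polynomial p(λ) = det(λI - Sigma) = λ³ - tr·λ² + c_1·λ - det, where tr = trace, c_1 = sum of the principal 2×2 minors, det = det(Sigma):
  tr = 5 + 4 + 9 = 18,
  c_1 = (5·4 - (1)²) + (5·9 - (2)²) + (4·9 - (0)²) = 19 + 41 + 36 = 96,
  det = 5·(4·9 - (0)²) - (1)·((1)·9 - (0)·(2)) + (2)·((1)·(0) - 4·(2)) = 5·(36) - (1)·(9) + (2)·(-8) = 155.
  So p(λ) = λ³ - 18λ² + 96λ - 155.
Step 2 — look for an integer root (rational root theorem: any rational root is an integer divisor of 155). Testing λ = 5:
  p(5) = 125 - 450 + 480 - 155 = 0  ✓
  Dividing out (λ - 5): p(λ) = (λ - 5)(λ² - 13λ + 31).
Step 3 — remaining eigenvalues from the quadratic λ² - 13λ + 31 = 0:
  Δ = 13² - 4·31 = 169 - 124 = 45,  λ = (13 ± √45)/2 = (13 ± 6.7082)/2 ≈ 9.8541 or 3.1459.
  Sorted: λ_1 = 9.8541,  λ_2 = 5,  λ_3 = 3.1459  (check: sum = 18 = tr ✓).

Step 4 — unit eigenvector for λ_1 ≈ 9.8541: v spans the null space of (Sigma - λ_1 I), whose rows are
  r_1 = (-4.8541, 1, 2),  r_2 = (1, -5.8541, 0),  r_3 = (2, 0, -0.8541).
  v is orthogonal to every row, so take v ∝ r_1 × r_2 = ((1)·(0) - (2)·(-5.8541), (2)·(1) - (-4.8541)·(0), (-4.8541)·(-5.8541) - (1)·(1)) ≈ (11.7082, 2, 27.4164).
  Let u = (11.7082, 2, 27.4164).
  ||u|| = √((11.7082)² + (2)² + (27.4164)²) = √(892.7415) ≈ 29.8788,  v_1 = u/||u|| ≈ (0.3919, 0.0669, 0.9176) (||v_1|| = 1).

λ_1 = 9.8541,  λ_2 = 5,  λ_3 = 3.1459;  v_1 ≈ (0.3919, 0.0669, 0.9176)


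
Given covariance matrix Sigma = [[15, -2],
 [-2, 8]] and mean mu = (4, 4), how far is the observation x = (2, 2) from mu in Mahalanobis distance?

Step 1 — centre the observation: (x - mu) = (-2, -2).

Step 2 — invert Sigma. det(Sigma) = 15·8 - (-2)² = 116.
  Sigma^{-1} = (1/det) · [[d, -b], [-b, a]] = [[0.069, 0.0172],
 [0.0172, 0.1293]].

Step 3 — form the quadratic (x - mu)^T · Sigma^{-1} · (x - mu):
  Sigma^{-1} · (x - mu) = (-0.1724, -0.2931).
  (x - mu)^T · [Sigma^{-1} · (x - mu)] = (-2)·(-0.1724) + (-2)·(-0.2931) = 0.931.

Step 4 — take square root: d = √(0.931) ≈ 0.9649.

d(x, mu) = √(0.931) ≈ 0.9649


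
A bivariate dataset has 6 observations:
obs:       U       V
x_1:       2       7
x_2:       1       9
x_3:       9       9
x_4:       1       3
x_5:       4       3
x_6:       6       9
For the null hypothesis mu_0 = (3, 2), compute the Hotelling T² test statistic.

Step 1 — sample mean vector:
  mean(U) = (2 + 1 + 9 + 1 + 4 + 6) / 6 = 23/6 = 3.8333
  mean(V) = (7 + 9 + 9 + 3 + 3 + 9) / 6 = 40/6 = 6.6667
  x̄ = (3.8333, 6.6667),  deviation x̄ - mu_0 = (3.8333, 6.6667) - (3, 2) = (0.8333, 4.6667).

Step 2 — sample covariance matrix, S[i,j] = (1/(n-1)) · Σ_k (x_{k,i} - mean_i) · (x_{k,j} - mean_j), divisor n-1 = 5:
  S[U,U] = ((-1.8333)·(-1.8333) + (-2.8333)·(-2.8333) + (5.1667)·(5.1667) + (-2.8333)·(-2.8333) + (0.1667)·(0.1667) + (2.1667)·(2.1667)) / 5 = 50.8333/5 = 10.1667
  S[U,V] = ((-1.8333)·(0.3333) + (-2.8333)·(2.3333) + (5.1667)·(2.3333) + (-2.8333)·(-3.6667) + (0.1667)·(-3.6667) + (2.1667)·(2.3333)) / 5 = 19.6667/5 = 3.9333
  S[V,V] = ((0.3333)·(0.3333) + (2.3333)·(2.3333) + (2.3333)·(2.3333) + (-3.6667)·(-3.6667) + (-3.6667)·(-3.6667) + (2.3333)·(2.3333)) / 5 = 43.3333/5 = 8.6667
  S = [[10.1667, 3.9333],
 [3.9333, 8.6667]].

Step 3 — invert S. det(S) = 10.1667·8.6667 - (3.9333)² = 72.64.
  S^{-1} = (1/det) · [[d, -b], [-b, a]] = [[0.1193, -0.0541],
 [-0.0541, 0.14]].

Step 4 — quadratic form (x̄ - mu_0)^T · S^{-1} · (x̄ - mu_0):
  S^{-1} · (x̄ - mu_0) = (-0.1533, 0.608),
  (x̄ - mu_0)^T · [...] = (0.8333)·(-0.1533) + (4.6667)·(0.608) = 2.7097.

Step 5 — scale by n: T² = 6 · 2.7097 = 16.2583.

T² ≈ 16.2583


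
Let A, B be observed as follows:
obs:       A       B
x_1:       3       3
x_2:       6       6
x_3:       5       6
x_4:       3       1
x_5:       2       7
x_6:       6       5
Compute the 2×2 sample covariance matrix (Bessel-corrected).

Step 1 — column means:
  mean(A) = (3 + 6 + 5 + 3 + 2 + 6) / 6 = 25/6 = 4.1667
  mean(B) = (3 + 6 + 6 + 1 + 7 + 5) / 6 = 28/6 = 4.6667

Step 2 — sample covariance S[i,j] = (1/(n-1)) · Σ_k (x_{k,i} - mean_i) · (x_{k,j} - mean_j), with n-1 = 5.
  S[A,A] = ((-1.1667)·(-1.1667) + (1.8333)·(1.8333) + (0.8333)·(0.8333) + (-1.1667)·(-1.1667) + (-2.1667)·(-2.1667) + (1.8333)·(1.8333)) / 5 = 14.8333/5 = 2.9667
  S[A,B] = ((-1.1667)·(-1.6667) + (1.8333)·(1.3333) + (0.8333)·(1.3333) + (-1.1667)·(-3.6667) + (-2.1667)·(2.3333) + (1.8333)·(0.3333)) / 5 = 5.3333/5 = 1.0667
  S[B,B] = ((-1.6667)·(-1.6667) + (1.3333)·(1.3333) + (1.3333)·(1.3333) + (-3.6667)·(-3.6667) + (2.3333)·(2.3333) + (0.3333)·(0.3333)) / 5 = 25.3333/5 = 5.0667

S is symmetric (S[j,i] = S[i,j]). Assembling:

S = [[2.9667, 1.0667],
 [1.0667, 5.0667]]


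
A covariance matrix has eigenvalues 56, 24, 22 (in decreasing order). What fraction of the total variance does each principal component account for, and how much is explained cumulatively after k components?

Step 1 — total variance = trace(Sigma) = Σ λ_i = 56 + 24 + 22 = 102.

Step 2 — fraction explained by component i = λ_i / Σ λ:
  PC1: 56/102 = 0.549
  PC2: 24/102 = 0.2353
  PC3: 22/102 = 0.2157

Step 3 — cumulative fraction after k components = (λ_1 + ... + λ_k) / Σ λ:
  k = 1: 56/102 = 0.549
  k = 2: (56 + 24)/102 = 80/102 = 0.7843
  k = 3: (56 + 24 + 22)/102 = 102/102 = 1

Summary (fraction, with percent):

explained: PC1 0.549 (54.9%), PC2 0.2353 (23.53%), PC3 0.2157 (21.57%);  cumulative: 0.549, 0.7843, 1


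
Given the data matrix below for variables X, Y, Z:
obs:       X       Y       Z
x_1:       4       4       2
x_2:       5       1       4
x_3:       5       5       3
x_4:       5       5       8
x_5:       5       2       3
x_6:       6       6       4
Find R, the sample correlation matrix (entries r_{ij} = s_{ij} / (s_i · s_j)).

Step 1 — column means:
  mean(X) = (4 + 5 + 5 + 5 + 5 + 6) / 6 = 30/6 = 5
  mean(Y) = (4 + 1 + 5 + 5 + 2 + 6) / 6 = 23/6 = 3.8333
  mean(Z) = (2 + 4 + 3 + 8 + 3 + 4) / 6 = 24/6 = 4

Step 2 — sample variances and covariances s[i,j] = (1/(n-1)) · Σ_k (x_{k,i} - mean_i) · (x_{k,j} - mean_j), with n-1 = 5:
  s[X,X] = ((-1)·(-1) + (0)·(0) + (0)·(0) + (0)·(0) + (0)·(0) + (1)·(1)) / 5 = 2/5 = 0.4
  s[X,Y] = ((-1)·(0.1667) + (0)·(-2.8333) + (0)·(1.1667) + (0)·(1.1667) + (0)·(-1.8333) + (1)·(2.1667)) / 5 = 2/5 = 0.4
  s[X,Z] = ((-1)·(-2) + (0)·(0) + (0)·(-1) + (0)·(4) + (0)·(-1) + (1)·(0)) / 5 = 2/5 = 0.4
  s[Y,Y] = ((0.1667)·(0.1667) + (-2.8333)·(-2.8333) + (1.1667)·(1.1667) + (1.1667)·(1.1667) + (-1.8333)·(-1.8333) + (2.1667)·(2.1667)) / 5 = 18.8333/5 = 3.7667
  s[Y,Z] = ((0.1667)·(-2) + (-2.8333)·(0) + (1.1667)·(-1) + (1.1667)·(4) + (-1.8333)·(-1) + (2.1667)·(0)) / 5 = 5/5 = 1
  s[Z,Z] = ((-2)·(-2) + (0)·(0) + (-1)·(-1) + (4)·(4) + (-1)·(-1) + (0)·(0)) / 5 = 22/5 = 4.4
  Sample standard deviations s_i = √(s[i,i]):
  s(X) = √(0.4) = 0.6325
  s(Y) = √(3.7667) = 1.9408
  s(Z) = √(4.4) = 2.0976

Step 3 — r_{ij} = s_{ij} / (s_i · s_j):
  r[X,X] = 1 (diagonal).
  r[X,Y] = 0.4 / (0.6325 · 1.9408) = 0.4 / 1.2275 = 0.3259
  r[X,Z] = 0.4 / (0.6325 · 2.0976) = 0.4 / 1.3266 = 0.3015
  r[Y,Y] = 1 (diagonal).
  r[Y,Z] = 1 / (1.9408 · 2.0976) = 1 / 4.071 = 0.2456
  r[Z,Z] = 1 (diagonal).

R is symmetric with unit diagonal. Assembling:

R = [[1, 0.3259, 0.3015],
 [0.3259, 1, 0.2456],
 [0.3015, 0.2456, 1]]


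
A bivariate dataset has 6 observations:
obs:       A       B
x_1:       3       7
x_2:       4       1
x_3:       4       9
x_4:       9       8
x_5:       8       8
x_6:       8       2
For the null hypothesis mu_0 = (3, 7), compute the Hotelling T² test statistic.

Step 1 — sample mean vector:
  mean(A) = (3 + 4 + 4 + 9 + 8 + 8) / 6 = 36/6 = 6
  mean(B) = (7 + 1 + 9 + 8 + 8 + 2) / 6 = 35/6 = 5.8333
  x̄ = (6, 5.8333),  deviation x̄ - mu_0 = (6, 5.8333) - (3, 7) = (3, -1.1667).

Step 2 — sample covariance matrix, S[i,j] = (1/(n-1)) · Σ_k (x_{k,i} - mean_i) · (x_{k,j} - mean_j), divisor n-1 = 5:
  S[A,A] = ((-3)·(-3) + (-2)·(-2) + (-2)·(-2) + (3)·(3) + (2)·(2) + (2)·(2)) / 5 = 34/5 = 6.8
  S[A,B] = ((-3)·(1.1667) + (-2)·(-4.8333) + (-2)·(3.1667) + (3)·(2.1667) + (2)·(2.1667) + (2)·(-3.8333)) / 5 = 3/5 = 0.6
  S[B,B] = ((1.1667)·(1.1667) + (-4.8333)·(-4.8333) + (3.1667)·(3.1667) + (2.1667)·(2.1667) + (2.1667)·(2.1667) + (-3.8333)·(-3.8333)) / 5 = 58.8333/5 = 11.7667
  S = [[6.8, 0.6],
 [0.6, 11.7667]].

Step 3 — invert S. det(S) = 6.8·11.7667 - (0.6)² = 79.6533.
  S^{-1} = (1/det) · [[d, -b], [-b, a]] = [[0.1477, -0.0075],
 [-0.0075, 0.0854]].

Step 4 — quadratic form (x̄ - mu_0)^T · S^{-1} · (x̄ - mu_0):
  S^{-1} · (x̄ - mu_0) = (0.452, -0.1222),
  (x̄ - mu_0)^T · [...] = (3)·(0.452) + (-1.1667)·(-0.1222) = 1.4984.

Step 5 — scale by n: T² = 6 · 1.4984 = 8.9906.

T² ≈ 8.9906


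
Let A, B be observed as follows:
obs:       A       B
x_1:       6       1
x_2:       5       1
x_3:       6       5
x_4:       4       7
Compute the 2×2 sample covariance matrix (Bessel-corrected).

Step 1 — column means:
  mean(A) = (6 + 5 + 6 + 4) / 4 = 21/4 = 5.25
  mean(B) = (1 + 1 + 5 + 7) / 4 = 14/4 = 3.5

Step 2 — sample covariance S[i,j] = (1/(n-1)) · Σ_k (x_{k,i} - mean_i) · (x_{k,j} - mean_j), with n-1 = 3.
  S[A,A] = ((0.75)·(0.75) + (-0.25)·(-0.25) + (0.75)·(0.75) + (-1.25)·(-1.25)) / 3 = 2.75/3 = 0.9167
  S[A,B] = ((0.75)·(-2.5) + (-0.25)·(-2.5) + (0.75)·(1.5) + (-1.25)·(3.5)) / 3 = -4.5/3 = -1.5
  S[B,B] = ((-2.5)·(-2.5) + (-2.5)·(-2.5) + (1.5)·(1.5) + (3.5)·(3.5)) / 3 = 27/3 = 9

S is symmetric (S[j,i] = S[i,j]). Assembling:

S = [[0.9167, -1.5],
 [-1.5, 9]]


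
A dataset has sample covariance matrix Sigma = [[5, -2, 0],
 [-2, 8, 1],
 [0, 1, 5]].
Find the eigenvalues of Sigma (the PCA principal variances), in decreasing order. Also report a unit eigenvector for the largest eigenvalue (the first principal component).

Step 1 — characteristic polynomial p(λ) = det(λI - Sigma) = λ³ - tr·λ² + c_1·λ - det, where tr = trace, c_1 = sum of the principal 2×2 minors, det = det(Sigma):
  tr = 5 + 8 + 5 = 18,
  c_1 = (5·8 - (-2)²) + (5·5 - (0)²) + (8·5 - (1)²) = 36 + 25 + 39 = 100,
  det = 5·(8·5 - (1)²) - (-2)·((-2)·5 - (1)·(0)) + (0)·((-2)·(1) - 8·(0)) = 5·(39) - (-2)·(-10) + (0)·(-2) = 175.
  So p(λ) = λ³ - 18λ² + 100λ - 175.
Step 2 — look for an integer root (rational root theorem: any rational root is an integer divisor of 175). Testing λ = 5:
  p(5) = 125 - 450 + 500 - 175 = 0  ✓
  Dividing out (λ - 5): p(λ) = (λ - 5)(λ² - 13λ + 35).
Step 3 — remaining eigenvalues from the quadratic λ² - 13λ + 35 = 0:
  Δ = 13² - 4·35 = 169 - 140 = 29,  λ = (13 ± √29)/2 = (13 ± 5.3852)/2 ≈ 9.1926 or 3.8074.
  Sorted: λ_1 = 9.1926,  λ_2 = 5,  λ_3 = 3.8074  (check: sum = 18 = tr ✓).

Step 4 — unit eigenvector for λ_1 ≈ 9.1926: v spans the null space of (Sigma - λ_1 I), whose rows are
  r_1 = (-4.1926, -2, 0),  r_2 = (-2, -1.1926, 1),  r_3 = (0, 1, -4.1926).
  v is orthogonal to every row, so take v ∝ r_1 × r_2 = ((-2)·(1) - (0)·(-1.1926), (0)·(-2) - (-4.1926)·(1), (-4.1926)·(-1.1926) - (-2)·(-2)) ≈ (-2, 4.1926, 1).
  Rescale (multiply by -1 so the first nonzero entry is positive): u = (2, -4.1926, -1).
  ||u|| = √((2)² + (-4.1926)² + (-1)²) = √(22.5777) ≈ 4.7516,  v_1 = u/||u|| ≈ (0.4209, -0.8824, -0.2105) (||v_1|| = 1).

λ_1 = 9.1926,  λ_2 = 5,  λ_3 = 3.8074;  v_1 ≈ (0.4209, -0.8824, -0.2105)


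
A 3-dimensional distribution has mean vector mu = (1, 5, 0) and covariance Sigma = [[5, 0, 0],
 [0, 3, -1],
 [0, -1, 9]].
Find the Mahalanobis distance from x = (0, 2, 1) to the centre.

Step 1 — centre the observation: (x - mu) = (-1, -3, 1).

Step 2 — invert Sigma (cofactor / det for 3×3, or solve directly):
  Sigma^{-1} = [[0.2, 0, 0],
 [0, 0.3462, 0.0385],
 [0, 0.0385, 0.1154]].

Step 3 — form the quadratic (x - mu)^T · Sigma^{-1} · (x - mu):
  Sigma^{-1} · (x - mu) = (-0.2, -1, 0).
  (x - mu)^T · [Sigma^{-1} · (x - mu)] = (-1)·(-0.2) + (-3)·(-1) + (1)·(0) = 3.2.

Step 4 — take square root: d = √(3.2) ≈ 1.7889.

d(x, mu) = √(3.2) ≈ 1.7889


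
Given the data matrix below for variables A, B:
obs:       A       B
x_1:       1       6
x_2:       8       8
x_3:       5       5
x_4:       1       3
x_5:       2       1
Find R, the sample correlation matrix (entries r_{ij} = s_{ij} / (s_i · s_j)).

Step 1 — column means:
  mean(A) = (1 + 8 + 5 + 1 + 2) / 5 = 17/5 = 3.4
  mean(B) = (6 + 8 + 5 + 3 + 1) / 5 = 23/5 = 4.6

Step 2 — sample variances and covariances s[i,j] = (1/(n-1)) · Σ_k (x_{k,i} - mean_i) · (x_{k,j} - mean_j), with n-1 = 4:
  s[A,A] = ((-2.4)·(-2.4) + (4.6)·(4.6) + (1.6)·(1.6) + (-2.4)·(-2.4) + (-1.4)·(-1.4)) / 4 = 37.2/4 = 9.3
  s[A,B] = ((-2.4)·(1.4) + (4.6)·(3.4) + (1.6)·(0.4) + (-2.4)·(-1.6) + (-1.4)·(-3.6)) / 4 = 21.8/4 = 5.45
  s[B,B] = ((1.4)·(1.4) + (3.4)·(3.4) + (0.4)·(0.4) + (-1.6)·(-1.6) + (-3.6)·(-3.6)) / 4 = 29.2/4 = 7.3
  Sample standard deviations s_i = √(s[i,i]):
  s(A) = √(9.3) = 3.0496
  s(B) = √(7.3) = 2.7019

Step 3 — r_{ij} = s_{ij} / (s_i · s_j):
  r[A,A] = 1 (diagonal).
  r[A,B] = 5.45 / (3.0496 · 2.7019) = 5.45 / 8.2395 = 0.6614
  r[B,B] = 1 (diagonal).

R is symmetric with unit diagonal. Assembling:

R = [[1, 0.6614],
 [0.6614, 1]]


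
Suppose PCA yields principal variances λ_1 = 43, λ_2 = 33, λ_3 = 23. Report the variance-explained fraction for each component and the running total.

Step 1 — total variance = trace(Sigma) = Σ λ_i = 43 + 33 + 23 = 99.

Step 2 — fraction explained by component i = λ_i / Σ λ:
  PC1: 43/99 = 0.4343
  PC2: 33/99 = 0.3333
  PC3: 23/99 = 0.2323

Step 3 — cumulative fraction after k components = (λ_1 + ... + λ_k) / Σ λ:
  k = 1: 43/99 = 0.4343
  k = 2: (43 + 33)/99 = 76/99 = 0.7677
  k = 3: (43 + 33 + 23)/99 = 99/99 = 1

Summary (fraction, with percent):

explained: PC1 0.4343 (43.43%), PC2 0.3333 (33.33%), PC3 0.2323 (23.23%);  cumulative: 0.4343, 0.7677, 1


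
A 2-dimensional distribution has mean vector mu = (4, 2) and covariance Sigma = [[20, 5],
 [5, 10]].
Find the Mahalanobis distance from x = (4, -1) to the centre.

Step 1 — centre the observation: (x - mu) = (0, -3).

Step 2 — invert Sigma. det(Sigma) = 20·10 - (5)² = 175.
  Sigma^{-1} = (1/det) · [[d, -b], [-b, a]] = [[0.0571, -0.0286],
 [-0.0286, 0.1143]].

Step 3 — form the quadratic (x - mu)^T · Sigma^{-1} · (x - mu):
  Sigma^{-1} · (x - mu) = (0.0857, -0.3429).
  (x - mu)^T · [Sigma^{-1} · (x - mu)] = (0)·(0.0857) + (-3)·(-0.3429) = 1.0286.

Step 4 — take square root: d = √(1.0286) ≈ 1.0142.

d(x, mu) = √(1.0286) ≈ 1.0142


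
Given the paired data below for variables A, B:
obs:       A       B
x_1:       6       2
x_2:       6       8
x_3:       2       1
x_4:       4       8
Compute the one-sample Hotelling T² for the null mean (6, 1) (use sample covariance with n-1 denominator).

Step 1 — sample mean vector:
  mean(A) = (6 + 6 + 2 + 4) / 4 = 18/4 = 4.5
  mean(B) = (2 + 8 + 1 + 8) / 4 = 19/4 = 4.75
  x̄ = (4.5, 4.75),  deviation x̄ - mu_0 = (4.5, 4.75) - (6, 1) = (-1.5, 3.75).

Step 2 — sample covariance matrix, S[i,j] = (1/(n-1)) · Σ_k (x_{k,i} - mean_i) · (x_{k,j} - mean_j), divisor n-1 = 3:
  S[A,A] = ((1.5)·(1.5) + (1.5)·(1.5) + (-2.5)·(-2.5) + (-0.5)·(-0.5)) / 3 = 11/3 = 3.6667
  S[A,B] = ((1.5)·(-2.75) + (1.5)·(3.25) + (-2.5)·(-3.75) + (-0.5)·(3.25)) / 3 = 8.5/3 = 2.8333
  S[B,B] = ((-2.75)·(-2.75) + (3.25)·(3.25) + (-3.75)·(-3.75) + (3.25)·(3.25)) / 3 = 42.75/3 = 14.25
  S = [[3.6667, 2.8333],
 [2.8333, 14.25]].

Step 3 — invert S. det(S) = 3.6667·14.25 - (2.8333)² = 44.2222.
  S^{-1} = (1/det) · [[d, -b], [-b, a]] = [[0.3222, -0.0641],
 [-0.0641, 0.0829]].

Step 4 — quadratic form (x̄ - mu_0)^T · S^{-1} · (x̄ - mu_0):
  S^{-1} · (x̄ - mu_0) = (-0.7236, 0.407),
  (x̄ - mu_0)^T · [...] = (-1.5)·(-0.7236) + (3.75)·(0.407) = 2.6118.

Step 5 — scale by n: T² = 4 · 2.6118 = 10.4472.

T² ≈ 10.4472


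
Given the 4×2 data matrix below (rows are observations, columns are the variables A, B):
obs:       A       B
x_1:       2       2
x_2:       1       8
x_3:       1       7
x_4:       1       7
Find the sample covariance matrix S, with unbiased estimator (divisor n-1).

Step 1 — column means:
  mean(A) = (2 + 1 + 1 + 1) / 4 = 5/4 = 1.25
  mean(B) = (2 + 8 + 7 + 7) / 4 = 24/4 = 6

Step 2 — sample covariance S[i,j] = (1/(n-1)) · Σ_k (x_{k,i} - mean_i) · (x_{k,j} - mean_j), with n-1 = 3.
  S[A,A] = ((0.75)·(0.75) + (-0.25)·(-0.25) + (-0.25)·(-0.25) + (-0.25)·(-0.25)) / 3 = 0.75/3 = 0.25
  S[A,B] = ((0.75)·(-4) + (-0.25)·(2) + (-0.25)·(1) + (-0.25)·(1)) / 3 = -4/3 = -1.3333
  S[B,B] = ((-4)·(-4) + (2)·(2) + (1)·(1) + (1)·(1)) / 3 = 22/3 = 7.3333

S is symmetric (S[j,i] = S[i,j]). Assembling:

S = [[0.25, -1.3333],
 [-1.3333, 7.3333]]


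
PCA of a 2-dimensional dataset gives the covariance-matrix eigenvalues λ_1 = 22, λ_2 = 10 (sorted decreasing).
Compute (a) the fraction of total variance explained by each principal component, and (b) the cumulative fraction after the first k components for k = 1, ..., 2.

Step 1 — total variance = trace(Sigma) = Σ λ_i = 22 + 10 = 32.

Step 2 — fraction explained by component i = λ_i / Σ λ:
  PC1: 22/32 = 0.6875
  PC2: 10/32 = 0.3125

Step 3 — cumulative fraction after k components = (λ_1 + ... + λ_k) / Σ λ:
  k = 1: 22/32 = 0.6875
  k = 2: (22 + 10)/32 = 32/32 = 1

Summary (fraction, with percent):

explained: PC1 0.6875 (68.75%), PC2 0.3125 (31.25%);  cumulative: 0.6875, 1


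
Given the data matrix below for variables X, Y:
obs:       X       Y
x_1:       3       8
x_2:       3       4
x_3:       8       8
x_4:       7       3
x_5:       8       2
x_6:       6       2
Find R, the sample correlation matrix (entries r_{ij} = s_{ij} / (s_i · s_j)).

Step 1 — column means:
  mean(X) = (3 + 3 + 8 + 7 + 8 + 6) / 6 = 35/6 = 5.8333
  mean(Y) = (8 + 4 + 8 + 3 + 2 + 2) / 6 = 27/6 = 4.5

Step 2 — sample variances and covariances s[i,j] = (1/(n-1)) · Σ_k (x_{k,i} - mean_i) · (x_{k,j} - mean_j), with n-1 = 5:
  s[X,X] = ((-2.8333)·(-2.8333) + (-2.8333)·(-2.8333) + (2.1667)·(2.1667) + (1.1667)·(1.1667) + (2.1667)·(2.1667) + (0.1667)·(0.1667)) / 5 = 26.8333/5 = 5.3667
  s[X,Y] = ((-2.8333)·(3.5) + (-2.8333)·(-0.5) + (2.1667)·(3.5) + (1.1667)·(-1.5) + (2.1667)·(-2.5) + (0.1667)·(-2.5)) / 5 = -8.5/5 = -1.7
  s[Y,Y] = ((3.5)·(3.5) + (-0.5)·(-0.5) + (3.5)·(3.5) + (-1.5)·(-1.5) + (-2.5)·(-2.5) + (-2.5)·(-2.5)) / 5 = 39.5/5 = 7.9
  Sample standard deviations s_i = √(s[i,i]):
  s(X) = √(5.3667) = 2.3166
  s(Y) = √(7.9) = 2.8107

Step 3 — r_{ij} = s_{ij} / (s_i · s_j):
  r[X,X] = 1 (diagonal).
  r[X,Y] = -1.7 / (2.3166 · 2.8107) = -1.7 / 6.5113 = -0.2611
  r[Y,Y] = 1 (diagonal).

R is symmetric with unit diagonal. Assembling:

R = [[1, -0.2611],
 [-0.2611, 1]]


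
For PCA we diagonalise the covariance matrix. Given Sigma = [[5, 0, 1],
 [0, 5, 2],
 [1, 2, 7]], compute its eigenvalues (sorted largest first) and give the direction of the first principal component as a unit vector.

Step 1 — characteristic polynomial p(λ) = det(λI - Sigma) = λ³ - tr·λ² + c_1·λ - det, where tr = trace, c_1 = sum of the principal 2×2 minors, det = det(Sigma):
  tr = 5 + 5 + 7 = 17,
  c_1 = (5·5 - (0)²) + (5·7 - (1)²) + (5·7 - (2)²) = 25 + 34 + 31 = 90,
  det = 5·(5·7 - (2)²) - (0)·((0)·7 - (2)·(1)) + (1)·((0)·(2) - 5·(1)) = 5·(31) - (0)·(-2) + (1)·(-5) = 150.
  So p(λ) = λ³ - 17λ² + 90λ - 150.
Step 2 — look for an integer root (rational root theorem: any rational root is an integer divisor of 150). Testing λ = 5:
  p(5) = 125 - 425 + 450 - 150 = 0  ✓
  Dividing out (λ - 5): p(λ) = (λ - 5)(λ² - 12λ + 30).
Step 3 — remaining eigenvalues from the quadratic λ² - 12λ + 30 = 0:
  Δ = 12² - 4·30 = 144 - 120 = 24,  λ = (12 ± √24)/2 = (12 ± 4.899)/2 ≈ 8.4495 or 3.5505.
  Sorted: λ_1 = 8.4495,  λ_2 = 5,  λ_3 = 3.5505  (check: sum = 17 = tr ✓).

Step 4 — unit eigenvector for λ_1 ≈ 8.4495: v spans the null space of (Sigma - λ_1 I), whose rows are
  r_1 = (-3.4495, 0, 1),  r_2 = (0, -3.4495, 2),  r_3 = (1, 2, -1.4495).
  v is orthogonal to every row, so take v ∝ r_1 × r_2 = ((0)·(2) - (1)·(-3.4495), (1)·(0) - (-3.4495)·(2), (-3.4495)·(-3.4495) - (0)·(0)) ≈ (3.4495, 6.899, 11.899).
  Let u = (3.4495, 6.899, 11.899).
  ||u|| = √((3.4495)² + (6.899)² + (11.899)²) = √(201.0806) ≈ 14.1803,  v_1 = u/||u|| ≈ (0.2433, 0.4865, 0.8391) (||v_1|| = 1).

λ_1 = 8.4495,  λ_2 = 5,  λ_3 = 3.5505;  v_1 ≈ (0.2433, 0.4865, 0.8391)


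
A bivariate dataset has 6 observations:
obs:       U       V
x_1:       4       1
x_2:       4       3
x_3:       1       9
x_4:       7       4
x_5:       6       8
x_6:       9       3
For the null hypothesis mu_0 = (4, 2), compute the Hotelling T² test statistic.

Step 1 — sample mean vector:
  mean(U) = (4 + 4 + 1 + 7 + 6 + 9) / 6 = 31/6 = 5.1667
  mean(V) = (1 + 3 + 9 + 4 + 8 + 3) / 6 = 28/6 = 4.6667
  x̄ = (5.1667, 4.6667),  deviation x̄ - mu_0 = (5.1667, 4.6667) - (4, 2) = (1.1667, 2.6667).

Step 2 — sample covariance matrix, S[i,j] = (1/(n-1)) · Σ_k (x_{k,i} - mean_i) · (x_{k,j} - mean_j), divisor n-1 = 5:
  S[U,U] = ((-1.1667)·(-1.1667) + (-1.1667)·(-1.1667) + (-4.1667)·(-4.1667) + (1.8333)·(1.8333) + (0.8333)·(0.8333) + (3.8333)·(3.8333)) / 5 = 38.8333/5 = 7.7667
  S[U,V] = ((-1.1667)·(-3.6667) + (-1.1667)·(-1.6667) + (-4.1667)·(4.3333) + (1.8333)·(-0.6667) + (0.8333)·(3.3333) + (3.8333)·(-1.6667)) / 5 = -16.6667/5 = -3.3333
  S[V,V] = ((-3.6667)·(-3.6667) + (-1.6667)·(-1.6667) + (4.3333)·(4.3333) + (-0.6667)·(-0.6667) + (3.3333)·(3.3333) + (-1.6667)·(-1.6667)) / 5 = 49.3333/5 = 9.8667
  S = [[7.7667, -3.3333],
 [-3.3333, 9.8667]].

Step 3 — invert S. det(S) = 7.7667·9.8667 - (-3.3333)² = 65.52.
  S^{-1} = (1/det) · [[d, -b], [-b, a]] = [[0.1506, 0.0509],
 [0.0509, 0.1185]].

Step 4 — quadratic form (x̄ - mu_0)^T · S^{-1} · (x̄ - mu_0):
  S^{-1} · (x̄ - mu_0) = (0.3114, 0.3755),
  (x̄ - mu_0)^T · [...] = (1.1667)·(0.3114) + (2.6667)·(0.3755) = 1.3645.

Step 5 — scale by n: T² = 6 · 1.3645 = 8.1868.

T² ≈ 8.1868
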